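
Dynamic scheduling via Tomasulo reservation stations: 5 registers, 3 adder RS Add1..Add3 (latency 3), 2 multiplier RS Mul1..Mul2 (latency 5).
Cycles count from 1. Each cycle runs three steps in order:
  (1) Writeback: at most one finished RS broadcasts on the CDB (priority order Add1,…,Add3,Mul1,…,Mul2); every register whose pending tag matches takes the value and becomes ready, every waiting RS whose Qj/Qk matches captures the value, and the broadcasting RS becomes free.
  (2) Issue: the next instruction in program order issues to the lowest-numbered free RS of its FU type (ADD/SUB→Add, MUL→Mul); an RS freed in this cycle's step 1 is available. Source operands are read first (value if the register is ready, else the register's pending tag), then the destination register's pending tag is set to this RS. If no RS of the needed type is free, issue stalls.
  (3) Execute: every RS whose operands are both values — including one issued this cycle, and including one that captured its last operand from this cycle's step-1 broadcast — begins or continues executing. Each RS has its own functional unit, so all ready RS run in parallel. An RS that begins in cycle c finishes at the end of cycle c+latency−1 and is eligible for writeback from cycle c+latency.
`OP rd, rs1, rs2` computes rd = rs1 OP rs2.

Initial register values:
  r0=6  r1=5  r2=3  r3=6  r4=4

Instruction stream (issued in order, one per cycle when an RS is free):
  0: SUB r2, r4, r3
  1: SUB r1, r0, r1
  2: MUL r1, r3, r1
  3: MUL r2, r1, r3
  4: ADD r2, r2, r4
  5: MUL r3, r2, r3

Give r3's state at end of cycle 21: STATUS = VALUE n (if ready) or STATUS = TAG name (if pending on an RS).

  c1: issue SUB r2<-Add1  regs: r0:6,r1:5,r2:Add1,r3:6,r4:4
  c2: issue SUB r1<-Add2  regs: r0:6,r1:Add2,r2:Add1,r3:6,r4:4
  c3: issue MUL r1<-Mul1  regs: r0:6,r1:Mul1,r2:Add1,r3:6,r4:4
  c4: CDB Add1=-2; issue MUL r2<-Mul2  regs: r0:6,r1:Mul1,r2:Mul2,r3:6,r4:4
  c5: CDB Add2=1; issue ADD r2<-Add1  regs: r0:6,r1:Mul1,r2:Add1,r3:6,r4:4
  c6: stall  regs: r0:6,r1:Mul1,r2:Add1,r3:6,r4:4
  c7: stall  regs: r0:6,r1:Mul1,r2:Add1,r3:6,r4:4
  c8: stall  regs: r0:6,r1:Mul1,r2:Add1,r3:6,r4:4
  c9: stall  regs: r0:6,r1:Mul1,r2:Add1,r3:6,r4:4
  c10: CDB Mul1=6; issue MUL r3<-Mul1  regs: r0:6,r1:6,r2:Add1,r3:Mul1,r4:4
  c11: -  regs: r0:6,r1:6,r2:Add1,r3:Mul1,r4:4
  c12: -  regs: r0:6,r1:6,r2:Add1,r3:Mul1,r4:4
  c13: -  regs: r0:6,r1:6,r2:Add1,r3:Mul1,r4:4
  c14: -  regs: r0:6,r1:6,r2:Add1,r3:Mul1,r4:4
  c15: CDB Mul2=36  regs: r0:6,r1:6,r2:Add1,r3:Mul1,r4:4
  c16: -  regs: r0:6,r1:6,r2:Add1,r3:Mul1,r4:4
  c17: -  regs: r0:6,r1:6,r2:Add1,r3:Mul1,r4:4
  c18: CDB Add1=40  regs: r0:6,r1:6,r2:40,r3:Mul1,r4:4
  c19: -  regs: r0:6,r1:6,r2:40,r3:Mul1,r4:4
  c20: -  regs: r0:6,r1:6,r2:40,r3:Mul1,r4:4
  c21: -  regs: r0:6,r1:6,r2:40,r3:Mul1,r4:4

STATUS = TAG Mul1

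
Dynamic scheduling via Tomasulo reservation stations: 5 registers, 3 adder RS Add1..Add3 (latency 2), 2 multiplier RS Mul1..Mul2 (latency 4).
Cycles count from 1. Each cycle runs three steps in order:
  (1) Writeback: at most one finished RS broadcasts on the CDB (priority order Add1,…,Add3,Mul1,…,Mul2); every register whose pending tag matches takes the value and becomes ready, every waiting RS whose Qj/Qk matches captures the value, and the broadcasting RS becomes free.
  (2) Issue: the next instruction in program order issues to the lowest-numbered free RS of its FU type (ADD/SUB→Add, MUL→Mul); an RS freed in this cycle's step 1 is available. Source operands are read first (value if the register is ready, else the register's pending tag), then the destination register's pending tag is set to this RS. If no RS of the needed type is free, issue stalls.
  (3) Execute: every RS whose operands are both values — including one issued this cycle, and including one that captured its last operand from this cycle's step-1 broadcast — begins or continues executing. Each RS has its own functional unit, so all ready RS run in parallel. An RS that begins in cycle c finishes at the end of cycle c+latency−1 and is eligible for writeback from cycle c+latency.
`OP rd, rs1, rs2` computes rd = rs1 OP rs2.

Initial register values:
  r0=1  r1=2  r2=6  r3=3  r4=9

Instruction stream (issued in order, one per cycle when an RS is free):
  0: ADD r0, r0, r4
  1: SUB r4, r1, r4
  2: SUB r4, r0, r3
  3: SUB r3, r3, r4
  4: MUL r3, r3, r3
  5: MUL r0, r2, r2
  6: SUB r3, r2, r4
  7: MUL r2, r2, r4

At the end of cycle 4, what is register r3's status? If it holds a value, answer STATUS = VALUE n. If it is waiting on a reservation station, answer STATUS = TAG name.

c1: issue ADD r0<-Add1 | r0:Add1,r1:2,r2:6,r3:3,r4:9
c2: issue SUB r4<-Add2 | r0:Add1,r1:2,r2:6,r3:3,r4:Add2
c3: CDB Add1=10; issue SUB r4<-Add1 | r0:10,r1:2,r2:6,r3:3,r4:Add1
c4: CDB Add2=-7; issue SUB r3<-Add2 | r0:10,r1:2,r2:6,r3:Add2,r4:Add1

STATUS = TAG Add2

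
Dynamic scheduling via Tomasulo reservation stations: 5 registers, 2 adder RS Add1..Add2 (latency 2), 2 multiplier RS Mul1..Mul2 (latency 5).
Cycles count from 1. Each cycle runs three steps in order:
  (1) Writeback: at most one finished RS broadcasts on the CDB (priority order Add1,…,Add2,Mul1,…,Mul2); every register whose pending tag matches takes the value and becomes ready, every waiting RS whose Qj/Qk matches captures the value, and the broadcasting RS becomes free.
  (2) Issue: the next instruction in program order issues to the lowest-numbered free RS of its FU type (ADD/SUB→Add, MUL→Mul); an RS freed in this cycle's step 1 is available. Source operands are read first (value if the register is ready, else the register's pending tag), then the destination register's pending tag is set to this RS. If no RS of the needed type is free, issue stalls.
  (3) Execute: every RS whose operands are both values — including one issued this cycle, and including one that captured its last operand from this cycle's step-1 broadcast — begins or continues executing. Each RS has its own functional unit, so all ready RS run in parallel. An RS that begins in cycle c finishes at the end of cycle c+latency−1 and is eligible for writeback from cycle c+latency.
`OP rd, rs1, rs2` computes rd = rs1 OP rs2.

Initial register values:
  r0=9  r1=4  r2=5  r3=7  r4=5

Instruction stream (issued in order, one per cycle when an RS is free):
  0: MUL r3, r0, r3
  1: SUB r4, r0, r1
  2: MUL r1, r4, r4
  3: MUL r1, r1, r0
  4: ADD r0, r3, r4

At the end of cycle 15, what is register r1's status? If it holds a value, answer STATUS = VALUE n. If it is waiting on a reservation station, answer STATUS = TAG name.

c1: issue MUL r3<-Mul1 | r0:9,r1:4,r2:5,r3:Mul1,r4:5
c2: issue SUB r4<-Add1 | r0:9,r1:4,r2:5,r3:Mul1,r4:Add1
c3: issue MUL r1<-Mul2 | r0:9,r1:Mul2,r2:5,r3:Mul1,r4:Add1
c4: CDB Add1=5; stall | r0:9,r1:Mul2,r2:5,r3:Mul1,r4:5
c5: stall | r0:9,r1:Mul2,r2:5,r3:Mul1,r4:5
c6: CDB Mul1=63; issue MUL r1<-Mul1 | r0:9,r1:Mul1,r2:5,r3:63,r4:5
c7: issue ADD r0<-Add1 | r0:Add1,r1:Mul1,r2:5,r3:63,r4:5
c8: - | r0:Add1,r1:Mul1,r2:5,r3:63,r4:5
c9: CDB Add1=68 | r0:68,r1:Mul1,r2:5,r3:63,r4:5
c10: CDB Mul2=25 | r0:68,r1:Mul1,r2:5,r3:63,r4:5
c11: - | r0:68,r1:Mul1,r2:5,r3:63,r4:5
c12: - | r0:68,r1:Mul1,r2:5,r3:63,r4:5
c13: - | r0:68,r1:Mul1,r2:5,r3:63,r4:5
c14: - | r0:68,r1:Mul1,r2:5,r3:63,r4:5
c15: CDB Mul1=225 | r0:68,r1:225,r2:5,r3:63,r4:5

STATUS = VALUE 225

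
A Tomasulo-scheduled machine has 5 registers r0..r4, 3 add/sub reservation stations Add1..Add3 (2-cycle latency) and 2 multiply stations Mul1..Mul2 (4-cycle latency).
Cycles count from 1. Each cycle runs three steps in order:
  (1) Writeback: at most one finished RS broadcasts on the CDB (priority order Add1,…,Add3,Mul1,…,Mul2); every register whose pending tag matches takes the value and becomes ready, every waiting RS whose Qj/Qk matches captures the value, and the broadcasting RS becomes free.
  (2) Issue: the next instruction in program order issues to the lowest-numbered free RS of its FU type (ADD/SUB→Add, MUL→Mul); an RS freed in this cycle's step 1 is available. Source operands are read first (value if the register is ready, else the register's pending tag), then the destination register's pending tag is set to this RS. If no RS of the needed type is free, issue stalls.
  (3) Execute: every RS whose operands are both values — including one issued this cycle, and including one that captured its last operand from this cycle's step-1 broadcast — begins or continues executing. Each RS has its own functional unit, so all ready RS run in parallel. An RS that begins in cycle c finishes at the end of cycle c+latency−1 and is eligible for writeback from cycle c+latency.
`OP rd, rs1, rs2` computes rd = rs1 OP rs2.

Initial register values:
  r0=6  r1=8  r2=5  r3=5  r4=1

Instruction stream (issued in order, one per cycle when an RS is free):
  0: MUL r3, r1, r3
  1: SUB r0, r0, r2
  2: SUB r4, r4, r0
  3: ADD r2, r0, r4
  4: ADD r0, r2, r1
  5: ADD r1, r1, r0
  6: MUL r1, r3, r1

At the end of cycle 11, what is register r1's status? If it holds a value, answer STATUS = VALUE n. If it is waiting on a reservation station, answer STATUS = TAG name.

STATUS = TAG Mul1

cycle 1: issue MUL r3<-Mul1 // r0:6,r1:8,r2:5,r3:Mul1,r4:1
cycle 2: issue SUB r0<-Add1 // r0:Add1,r1:8,r2:5,r3:Mul1,r4:1
cycle 3: issue SUB r4<-Add2 // r0:Add1,r1:8,r2:5,r3:Mul1,r4:Add2
cycle 4: CDB Add1=1; issue ADD r2<-Add1 // r0:1,r1:8,r2:Add1,r3:Mul1,r4:Add2
cycle 5: CDB Mul1=40; issue ADD r0<-Add3 // r0:Add3,r1:8,r2:Add1,r3:40,r4:Add2
cycle 6: CDB Add2=0; issue ADD r1<-Add2 // r0:Add3,r1:Add2,r2:Add1,r3:40,r4:0
cycle 7: issue MUL r1<-Mul1 // r0:Add3,r1:Mul1,r2:Add1,r3:40,r4:0
cycle 8: CDB Add1=1 // r0:Add3,r1:Mul1,r2:1,r3:40,r4:0
cycle 9: - // r0:Add3,r1:Mul1,r2:1,r3:40,r4:0
cycle 10: CDB Add3=9 // r0:9,r1:Mul1,r2:1,r3:40,r4:0
cycle 11: - // r0:9,r1:Mul1,r2:1,r3:40,r4:0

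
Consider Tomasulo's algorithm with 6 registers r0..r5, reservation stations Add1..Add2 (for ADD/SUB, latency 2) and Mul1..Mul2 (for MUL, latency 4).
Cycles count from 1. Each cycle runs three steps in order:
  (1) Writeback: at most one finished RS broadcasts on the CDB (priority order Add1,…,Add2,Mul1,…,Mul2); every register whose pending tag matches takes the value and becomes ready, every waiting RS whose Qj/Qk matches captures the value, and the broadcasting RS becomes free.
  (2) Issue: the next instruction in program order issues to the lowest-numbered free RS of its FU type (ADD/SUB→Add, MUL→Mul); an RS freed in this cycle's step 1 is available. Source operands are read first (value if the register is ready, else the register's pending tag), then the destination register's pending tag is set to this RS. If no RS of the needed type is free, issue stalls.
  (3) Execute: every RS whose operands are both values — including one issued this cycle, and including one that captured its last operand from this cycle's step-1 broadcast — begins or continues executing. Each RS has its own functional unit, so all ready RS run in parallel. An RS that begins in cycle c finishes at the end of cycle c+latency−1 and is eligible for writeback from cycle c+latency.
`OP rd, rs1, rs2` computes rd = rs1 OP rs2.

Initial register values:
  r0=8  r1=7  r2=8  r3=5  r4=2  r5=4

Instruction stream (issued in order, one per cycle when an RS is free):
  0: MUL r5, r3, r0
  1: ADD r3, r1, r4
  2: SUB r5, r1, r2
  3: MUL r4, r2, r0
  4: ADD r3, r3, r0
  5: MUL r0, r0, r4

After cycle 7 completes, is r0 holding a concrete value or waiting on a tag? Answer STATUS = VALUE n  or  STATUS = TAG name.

STATUS = TAG Mul1

  c1: issue MUL r5<-Mul1  regs: r0:8,r1:7,r2:8,r3:5,r4:2,r5:Mul1
  c2: issue ADD r3<-Add1  regs: r0:8,r1:7,r2:8,r3:Add1,r4:2,r5:Mul1
  c3: issue SUB r5<-Add2  regs: r0:8,r1:7,r2:8,r3:Add1,r4:2,r5:Add2
  c4: CDB Add1=9; issue MUL r4<-Mul2  regs: r0:8,r1:7,r2:8,r3:9,r4:Mul2,r5:Add2
  c5: CDB Add2=-1; issue ADD r3<-Add1  regs: r0:8,r1:7,r2:8,r3:Add1,r4:Mul2,r5:-1
  c6: CDB Mul1=40; issue MUL r0<-Mul1  regs: r0:Mul1,r1:7,r2:8,r3:Add1,r4:Mul2,r5:-1
  c7: CDB Add1=17  regs: r0:Mul1,r1:7,r2:8,r3:17,r4:Mul2,r5:-1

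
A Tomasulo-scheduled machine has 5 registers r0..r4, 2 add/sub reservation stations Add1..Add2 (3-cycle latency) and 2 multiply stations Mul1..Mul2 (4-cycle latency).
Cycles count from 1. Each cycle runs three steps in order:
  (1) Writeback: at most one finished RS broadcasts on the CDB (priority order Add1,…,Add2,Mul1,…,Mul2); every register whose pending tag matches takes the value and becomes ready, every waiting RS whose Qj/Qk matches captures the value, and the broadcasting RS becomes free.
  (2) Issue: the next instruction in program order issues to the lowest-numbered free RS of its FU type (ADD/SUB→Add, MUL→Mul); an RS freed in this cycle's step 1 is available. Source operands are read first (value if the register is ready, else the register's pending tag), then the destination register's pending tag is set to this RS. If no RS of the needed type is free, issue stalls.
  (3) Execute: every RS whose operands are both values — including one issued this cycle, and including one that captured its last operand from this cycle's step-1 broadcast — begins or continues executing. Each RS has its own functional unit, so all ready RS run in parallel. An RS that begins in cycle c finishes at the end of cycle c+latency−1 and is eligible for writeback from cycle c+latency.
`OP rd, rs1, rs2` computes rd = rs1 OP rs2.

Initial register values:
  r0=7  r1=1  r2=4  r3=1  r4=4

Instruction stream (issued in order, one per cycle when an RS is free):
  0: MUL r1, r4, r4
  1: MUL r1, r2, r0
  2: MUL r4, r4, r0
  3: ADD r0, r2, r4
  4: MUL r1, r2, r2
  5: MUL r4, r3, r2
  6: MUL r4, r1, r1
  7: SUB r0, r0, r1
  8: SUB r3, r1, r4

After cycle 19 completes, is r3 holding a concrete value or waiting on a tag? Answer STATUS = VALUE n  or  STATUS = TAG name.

STATUS = VALUE -240

cycle 1: issue MUL r1<-Mul1 // r0:7,r1:Mul1,r2:4,r3:1,r4:4
cycle 2: issue MUL r1<-Mul2 // r0:7,r1:Mul2,r2:4,r3:1,r4:4
cycle 3: stall // r0:7,r1:Mul2,r2:4,r3:1,r4:4
cycle 4: stall // r0:7,r1:Mul2,r2:4,r3:1,r4:4
cycle 5: CDB Mul1=16; issue MUL r4<-Mul1 // r0:7,r1:Mul2,r2:4,r3:1,r4:Mul1
cycle 6: CDB Mul2=28; issue ADD r0<-Add1 // r0:Add1,r1:28,r2:4,r3:1,r4:Mul1
cycle 7: issue MUL r1<-Mul2 // r0:Add1,r1:Mul2,r2:4,r3:1,r4:Mul1
cycle 8: stall // r0:Add1,r1:Mul2,r2:4,r3:1,r4:Mul1
cycle 9: CDB Mul1=28; issue MUL r4<-Mul1 // r0:Add1,r1:Mul2,r2:4,r3:1,r4:Mul1
cycle 10: stall // r0:Add1,r1:Mul2,r2:4,r3:1,r4:Mul1
cycle 11: CDB Mul2=16; issue MUL r4<-Mul2 // r0:Add1,r1:16,r2:4,r3:1,r4:Mul2
cycle 12: CDB Add1=32; issue SUB r0<-Add1 // r0:Add1,r1:16,r2:4,r3:1,r4:Mul2
cycle 13: CDB Mul1=4; issue SUB r3<-Add2 // r0:Add1,r1:16,r2:4,r3:Add2,r4:Mul2
cycle 14: - // r0:Add1,r1:16,r2:4,r3:Add2,r4:Mul2
cycle 15: CDB Add1=16 // r0:16,r1:16,r2:4,r3:Add2,r4:Mul2
cycle 16: CDB Mul2=256 // r0:16,r1:16,r2:4,r3:Add2,r4:256
cycle 17: - // r0:16,r1:16,r2:4,r3:Add2,r4:256
cycle 18: - // r0:16,r1:16,r2:4,r3:Add2,r4:256
cycle 19: CDB Add2=-240 // r0:16,r1:16,r2:4,r3:-240,r4:256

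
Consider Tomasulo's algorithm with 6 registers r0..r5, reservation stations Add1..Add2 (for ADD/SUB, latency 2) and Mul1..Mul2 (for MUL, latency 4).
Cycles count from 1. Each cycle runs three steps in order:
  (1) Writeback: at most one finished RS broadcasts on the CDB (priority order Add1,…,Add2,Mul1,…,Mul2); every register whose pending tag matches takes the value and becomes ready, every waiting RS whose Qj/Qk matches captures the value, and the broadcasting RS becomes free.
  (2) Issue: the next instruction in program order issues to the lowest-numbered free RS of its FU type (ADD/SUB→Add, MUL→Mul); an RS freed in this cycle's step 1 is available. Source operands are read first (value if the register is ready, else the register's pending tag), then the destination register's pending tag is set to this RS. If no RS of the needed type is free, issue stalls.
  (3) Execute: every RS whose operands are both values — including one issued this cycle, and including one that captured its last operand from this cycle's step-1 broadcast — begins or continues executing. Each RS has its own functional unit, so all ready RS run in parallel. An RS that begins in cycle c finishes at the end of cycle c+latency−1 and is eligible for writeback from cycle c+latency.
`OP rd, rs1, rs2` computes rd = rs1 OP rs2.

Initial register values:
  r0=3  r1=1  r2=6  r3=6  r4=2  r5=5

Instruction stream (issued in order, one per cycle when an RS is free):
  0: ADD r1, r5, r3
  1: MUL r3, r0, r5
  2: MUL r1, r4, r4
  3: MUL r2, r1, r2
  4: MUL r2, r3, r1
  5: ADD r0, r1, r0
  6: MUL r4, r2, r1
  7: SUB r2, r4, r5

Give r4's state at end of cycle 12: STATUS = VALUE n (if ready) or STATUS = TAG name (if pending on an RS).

c1: issue ADD r1<-Add1 | r0:3,r1:Add1,r2:6,r3:6,r4:2,r5:5
c2: issue MUL r3<-Mul1 | r0:3,r1:Add1,r2:6,r3:Mul1,r4:2,r5:5
c3: CDB Add1=11; issue MUL r1<-Mul2 | r0:3,r1:Mul2,r2:6,r3:Mul1,r4:2,r5:5
c4: stall | r0:3,r1:Mul2,r2:6,r3:Mul1,r4:2,r5:5
c5: stall | r0:3,r1:Mul2,r2:6,r3:Mul1,r4:2,r5:5
c6: CDB Mul1=15; issue MUL r2<-Mul1 | r0:3,r1:Mul2,r2:Mul1,r3:15,r4:2,r5:5
c7: CDB Mul2=4; issue MUL r2<-Mul2 | r0:3,r1:4,r2:Mul2,r3:15,r4:2,r5:5
c8: issue ADD r0<-Add1 | r0:Add1,r1:4,r2:Mul2,r3:15,r4:2,r5:5
c9: stall | r0:Add1,r1:4,r2:Mul2,r3:15,r4:2,r5:5
c10: CDB Add1=7; stall | r0:7,r1:4,r2:Mul2,r3:15,r4:2,r5:5
c11: CDB Mul1=24; issue MUL r4<-Mul1 | r0:7,r1:4,r2:Mul2,r3:15,r4:Mul1,r5:5
c12: CDB Mul2=60; issue SUB r2<-Add1 | r0:7,r1:4,r2:Add1,r3:15,r4:Mul1,r5:5

STATUS = TAG Mul1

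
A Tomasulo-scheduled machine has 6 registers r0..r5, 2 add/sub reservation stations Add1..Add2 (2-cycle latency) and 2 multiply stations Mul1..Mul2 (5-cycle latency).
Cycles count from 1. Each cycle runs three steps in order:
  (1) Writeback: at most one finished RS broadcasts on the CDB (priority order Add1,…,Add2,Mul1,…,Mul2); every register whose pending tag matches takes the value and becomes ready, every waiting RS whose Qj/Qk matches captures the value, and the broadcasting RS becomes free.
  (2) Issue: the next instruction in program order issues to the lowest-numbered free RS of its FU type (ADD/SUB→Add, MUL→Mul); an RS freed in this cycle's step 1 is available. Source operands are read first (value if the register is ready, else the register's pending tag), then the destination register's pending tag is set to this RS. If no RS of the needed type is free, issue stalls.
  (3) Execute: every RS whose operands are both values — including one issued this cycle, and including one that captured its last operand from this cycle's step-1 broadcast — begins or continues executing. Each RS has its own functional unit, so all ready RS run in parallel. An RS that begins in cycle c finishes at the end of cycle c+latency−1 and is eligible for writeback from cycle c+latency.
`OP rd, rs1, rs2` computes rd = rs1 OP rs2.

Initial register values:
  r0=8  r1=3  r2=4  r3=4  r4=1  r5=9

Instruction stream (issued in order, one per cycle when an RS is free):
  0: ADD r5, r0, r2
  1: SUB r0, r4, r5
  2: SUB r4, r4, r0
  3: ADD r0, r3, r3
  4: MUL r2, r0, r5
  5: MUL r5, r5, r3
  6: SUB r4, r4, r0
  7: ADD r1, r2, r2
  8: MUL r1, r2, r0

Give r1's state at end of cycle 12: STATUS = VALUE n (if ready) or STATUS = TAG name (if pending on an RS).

  c1: issue ADD r5<-Add1  regs: r0:8,r1:3,r2:4,r3:4,r4:1,r5:Add1
  c2: issue SUB r0<-Add2  regs: r0:Add2,r1:3,r2:4,r3:4,r4:1,r5:Add1
  c3: CDB Add1=12; issue SUB r4<-Add1  regs: r0:Add2,r1:3,r2:4,r3:4,r4:Add1,r5:12
  c4: stall  regs: r0:Add2,r1:3,r2:4,r3:4,r4:Add1,r5:12
  c5: CDB Add2=-11; issue ADD r0<-Add2  regs: r0:Add2,r1:3,r2:4,r3:4,r4:Add1,r5:12
  c6: issue MUL r2<-Mul1  regs: r0:Add2,r1:3,r2:Mul1,r3:4,r4:Add1,r5:12
  c7: CDB Add1=12; issue MUL r5<-Mul2  regs: r0:Add2,r1:3,r2:Mul1,r3:4,r4:12,r5:Mul2
  c8: CDB Add2=8; issue SUB r4<-Add1  regs: r0:8,r1:3,r2:Mul1,r3:4,r4:Add1,r5:Mul2
  c9: issue ADD r1<-Add2  regs: r0:8,r1:Add2,r2:Mul1,r3:4,r4:Add1,r5:Mul2
  c10: CDB Add1=4; stall  regs: r0:8,r1:Add2,r2:Mul1,r3:4,r4:4,r5:Mul2
  c11: stall  regs: r0:8,r1:Add2,r2:Mul1,r3:4,r4:4,r5:Mul2
  c12: CDB Mul2=48; issue MUL r1<-Mul2  regs: r0:8,r1:Mul2,r2:Mul1,r3:4,r4:4,r5:48

STATUS = TAG Mul2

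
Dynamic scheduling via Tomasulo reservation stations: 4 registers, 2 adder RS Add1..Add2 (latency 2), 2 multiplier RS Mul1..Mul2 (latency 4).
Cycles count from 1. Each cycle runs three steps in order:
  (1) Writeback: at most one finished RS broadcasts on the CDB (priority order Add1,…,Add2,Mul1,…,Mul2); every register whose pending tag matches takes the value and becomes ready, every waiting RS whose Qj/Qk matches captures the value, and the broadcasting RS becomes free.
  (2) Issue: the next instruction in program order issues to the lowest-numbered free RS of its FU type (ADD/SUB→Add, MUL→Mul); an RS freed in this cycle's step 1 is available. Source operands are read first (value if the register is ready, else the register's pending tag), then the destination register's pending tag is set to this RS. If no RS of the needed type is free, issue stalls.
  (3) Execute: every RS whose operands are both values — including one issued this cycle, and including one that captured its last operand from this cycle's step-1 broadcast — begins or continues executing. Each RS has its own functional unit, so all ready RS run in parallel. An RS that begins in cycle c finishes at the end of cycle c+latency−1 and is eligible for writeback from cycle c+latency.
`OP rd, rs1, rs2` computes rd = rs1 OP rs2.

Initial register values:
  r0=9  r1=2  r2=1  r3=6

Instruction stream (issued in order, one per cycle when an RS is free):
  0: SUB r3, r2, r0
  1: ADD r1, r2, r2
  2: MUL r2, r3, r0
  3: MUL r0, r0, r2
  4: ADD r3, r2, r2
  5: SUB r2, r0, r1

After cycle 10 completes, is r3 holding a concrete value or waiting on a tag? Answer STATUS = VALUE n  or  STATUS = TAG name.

STATUS = VALUE -144

c1: issue SUB r3<-Add1 | r0:9,r1:2,r2:1,r3:Add1
c2: issue ADD r1<-Add2 | r0:9,r1:Add2,r2:1,r3:Add1
c3: CDB Add1=-8; issue MUL r2<-Mul1 | r0:9,r1:Add2,r2:Mul1,r3:-8
c4: CDB Add2=2; issue MUL r0<-Mul2 | r0:Mul2,r1:2,r2:Mul1,r3:-8
c5: issue ADD r3<-Add1 | r0:Mul2,r1:2,r2:Mul1,r3:Add1
c6: issue SUB r2<-Add2 | r0:Mul2,r1:2,r2:Add2,r3:Add1
c7: CDB Mul1=-72 | r0:Mul2,r1:2,r2:Add2,r3:Add1
c8: - | r0:Mul2,r1:2,r2:Add2,r3:Add1
c9: CDB Add1=-144 | r0:Mul2,r1:2,r2:Add2,r3:-144
c10: - | r0:Mul2,r1:2,r2:Add2,r3:-144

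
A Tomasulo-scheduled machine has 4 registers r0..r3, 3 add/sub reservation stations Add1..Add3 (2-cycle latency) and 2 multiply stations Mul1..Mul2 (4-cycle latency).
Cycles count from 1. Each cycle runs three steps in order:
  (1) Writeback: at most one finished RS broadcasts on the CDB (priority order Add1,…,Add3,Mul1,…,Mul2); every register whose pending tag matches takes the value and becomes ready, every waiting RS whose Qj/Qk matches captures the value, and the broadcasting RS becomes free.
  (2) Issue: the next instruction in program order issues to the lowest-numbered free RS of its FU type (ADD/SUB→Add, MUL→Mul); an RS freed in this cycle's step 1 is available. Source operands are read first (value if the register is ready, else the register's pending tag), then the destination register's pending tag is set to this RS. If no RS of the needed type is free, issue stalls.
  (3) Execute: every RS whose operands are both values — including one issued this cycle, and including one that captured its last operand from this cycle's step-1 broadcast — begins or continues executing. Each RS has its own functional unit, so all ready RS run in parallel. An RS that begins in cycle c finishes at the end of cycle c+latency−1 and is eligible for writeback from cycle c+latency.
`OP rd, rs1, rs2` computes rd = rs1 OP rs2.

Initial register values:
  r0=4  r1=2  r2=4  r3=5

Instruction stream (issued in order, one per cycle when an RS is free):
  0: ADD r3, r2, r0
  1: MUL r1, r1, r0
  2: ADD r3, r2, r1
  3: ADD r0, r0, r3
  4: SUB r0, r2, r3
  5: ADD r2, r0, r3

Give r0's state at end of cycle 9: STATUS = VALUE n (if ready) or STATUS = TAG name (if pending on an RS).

  c1: issue ADD r3<-Add1  regs: r0:4,r1:2,r2:4,r3:Add1
  c2: issue MUL r1<-Mul1  regs: r0:4,r1:Mul1,r2:4,r3:Add1
  c3: CDB Add1=8; issue ADD r3<-Add1  regs: r0:4,r1:Mul1,r2:4,r3:Add1
  c4: issue ADD r0<-Add2  regs: r0:Add2,r1:Mul1,r2:4,r3:Add1
  c5: issue SUB r0<-Add3  regs: r0:Add3,r1:Mul1,r2:4,r3:Add1
  c6: CDB Mul1=8; stall  regs: r0:Add3,r1:8,r2:4,r3:Add1
  c7: stall  regs: r0:Add3,r1:8,r2:4,r3:Add1
  c8: CDB Add1=12; issue ADD r2<-Add1  regs: r0:Add3,r1:8,r2:Add1,r3:12
  c9: -  regs: r0:Add3,r1:8,r2:Add1,r3:12

STATUS = TAG Add3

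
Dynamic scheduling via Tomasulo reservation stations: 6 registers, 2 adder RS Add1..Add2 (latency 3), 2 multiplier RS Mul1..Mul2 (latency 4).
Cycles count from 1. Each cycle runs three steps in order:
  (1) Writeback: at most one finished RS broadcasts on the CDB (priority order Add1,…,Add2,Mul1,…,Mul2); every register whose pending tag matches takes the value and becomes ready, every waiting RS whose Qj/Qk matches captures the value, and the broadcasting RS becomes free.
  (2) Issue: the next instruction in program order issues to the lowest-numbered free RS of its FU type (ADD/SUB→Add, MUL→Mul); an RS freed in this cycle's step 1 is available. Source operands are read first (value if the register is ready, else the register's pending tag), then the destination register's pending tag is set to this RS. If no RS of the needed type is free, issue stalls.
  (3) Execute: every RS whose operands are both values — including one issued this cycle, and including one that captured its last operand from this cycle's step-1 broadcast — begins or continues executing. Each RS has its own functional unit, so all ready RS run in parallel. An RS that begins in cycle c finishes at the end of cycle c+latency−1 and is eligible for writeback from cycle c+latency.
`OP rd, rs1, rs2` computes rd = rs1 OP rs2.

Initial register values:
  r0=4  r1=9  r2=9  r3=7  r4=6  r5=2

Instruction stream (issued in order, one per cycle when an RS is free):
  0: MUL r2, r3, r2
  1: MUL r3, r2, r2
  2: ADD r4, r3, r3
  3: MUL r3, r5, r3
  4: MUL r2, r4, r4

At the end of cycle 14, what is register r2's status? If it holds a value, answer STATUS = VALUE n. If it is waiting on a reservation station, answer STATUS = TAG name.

c1: issue MUL r2<-Mul1 | r0:4,r1:9,r2:Mul1,r3:7,r4:6,r5:2
c2: issue MUL r3<-Mul2 | r0:4,r1:9,r2:Mul1,r3:Mul2,r4:6,r5:2
c3: issue ADD r4<-Add1 | r0:4,r1:9,r2:Mul1,r3:Mul2,r4:Add1,r5:2
c4: stall | r0:4,r1:9,r2:Mul1,r3:Mul2,r4:Add1,r5:2
c5: CDB Mul1=63; issue MUL r3<-Mul1 | r0:4,r1:9,r2:63,r3:Mul1,r4:Add1,r5:2
c6: stall | r0:4,r1:9,r2:63,r3:Mul1,r4:Add1,r5:2
c7: stall | r0:4,r1:9,r2:63,r3:Mul1,r4:Add1,r5:2
c8: stall | r0:4,r1:9,r2:63,r3:Mul1,r4:Add1,r5:2
c9: CDB Mul2=3969; issue MUL r2<-Mul2 | r0:4,r1:9,r2:Mul2,r3:Mul1,r4:Add1,r5:2
c10: - | r0:4,r1:9,r2:Mul2,r3:Mul1,r4:Add1,r5:2
c11: - | r0:4,r1:9,r2:Mul2,r3:Mul1,r4:Add1,r5:2
c12: CDB Add1=7938 | r0:4,r1:9,r2:Mul2,r3:Mul1,r4:7938,r5:2
c13: CDB Mul1=7938 | r0:4,r1:9,r2:Mul2,r3:7938,r4:7938,r5:2
c14: - | r0:4,r1:9,r2:Mul2,r3:7938,r4:7938,r5:2

STATUS = TAG Mul2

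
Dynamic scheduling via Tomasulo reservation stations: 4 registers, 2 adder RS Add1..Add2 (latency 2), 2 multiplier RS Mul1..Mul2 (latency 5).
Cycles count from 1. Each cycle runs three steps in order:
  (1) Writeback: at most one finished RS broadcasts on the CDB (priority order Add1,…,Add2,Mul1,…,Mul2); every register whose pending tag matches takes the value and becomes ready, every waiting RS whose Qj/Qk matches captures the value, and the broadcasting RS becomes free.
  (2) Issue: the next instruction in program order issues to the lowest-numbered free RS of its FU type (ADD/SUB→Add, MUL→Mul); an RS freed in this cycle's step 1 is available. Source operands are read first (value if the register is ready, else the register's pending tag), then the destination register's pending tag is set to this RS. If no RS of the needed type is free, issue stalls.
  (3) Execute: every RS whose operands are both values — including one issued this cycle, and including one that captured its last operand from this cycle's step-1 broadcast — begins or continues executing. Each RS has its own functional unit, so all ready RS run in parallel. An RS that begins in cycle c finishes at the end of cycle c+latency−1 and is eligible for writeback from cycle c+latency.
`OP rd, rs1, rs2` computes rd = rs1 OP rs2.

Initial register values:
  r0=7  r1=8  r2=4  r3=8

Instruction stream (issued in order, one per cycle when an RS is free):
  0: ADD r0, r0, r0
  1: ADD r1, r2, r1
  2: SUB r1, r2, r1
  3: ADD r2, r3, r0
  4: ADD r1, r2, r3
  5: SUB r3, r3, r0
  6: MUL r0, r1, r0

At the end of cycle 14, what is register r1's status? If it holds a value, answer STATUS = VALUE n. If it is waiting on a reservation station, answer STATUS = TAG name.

STATUS = VALUE 30

c1: issue ADD r0<-Add1 | r0:Add1,r1:8,r2:4,r3:8
c2: issue ADD r1<-Add2 | r0:Add1,r1:Add2,r2:4,r3:8
c3: CDB Add1=14; issue SUB r1<-Add1 | r0:14,r1:Add1,r2:4,r3:8
c4: CDB Add2=12; issue ADD r2<-Add2 | r0:14,r1:Add1,r2:Add2,r3:8
c5: stall | r0:14,r1:Add1,r2:Add2,r3:8
c6: CDB Add1=-8; issue ADD r1<-Add1 | r0:14,r1:Add1,r2:Add2,r3:8
c7: CDB Add2=22; issue SUB r3<-Add2 | r0:14,r1:Add1,r2:22,r3:Add2
c8: issue MUL r0<-Mul1 | r0:Mul1,r1:Add1,r2:22,r3:Add2
c9: CDB Add1=30 | r0:Mul1,r1:30,r2:22,r3:Add2
c10: CDB Add2=-6 | r0:Mul1,r1:30,r2:22,r3:-6
c11: - | r0:Mul1,r1:30,r2:22,r3:-6
c12: - | r0:Mul1,r1:30,r2:22,r3:-6
c13: - | r0:Mul1,r1:30,r2:22,r3:-6
c14: CDB Mul1=420 | r0:420,r1:30,r2:22,r3:-6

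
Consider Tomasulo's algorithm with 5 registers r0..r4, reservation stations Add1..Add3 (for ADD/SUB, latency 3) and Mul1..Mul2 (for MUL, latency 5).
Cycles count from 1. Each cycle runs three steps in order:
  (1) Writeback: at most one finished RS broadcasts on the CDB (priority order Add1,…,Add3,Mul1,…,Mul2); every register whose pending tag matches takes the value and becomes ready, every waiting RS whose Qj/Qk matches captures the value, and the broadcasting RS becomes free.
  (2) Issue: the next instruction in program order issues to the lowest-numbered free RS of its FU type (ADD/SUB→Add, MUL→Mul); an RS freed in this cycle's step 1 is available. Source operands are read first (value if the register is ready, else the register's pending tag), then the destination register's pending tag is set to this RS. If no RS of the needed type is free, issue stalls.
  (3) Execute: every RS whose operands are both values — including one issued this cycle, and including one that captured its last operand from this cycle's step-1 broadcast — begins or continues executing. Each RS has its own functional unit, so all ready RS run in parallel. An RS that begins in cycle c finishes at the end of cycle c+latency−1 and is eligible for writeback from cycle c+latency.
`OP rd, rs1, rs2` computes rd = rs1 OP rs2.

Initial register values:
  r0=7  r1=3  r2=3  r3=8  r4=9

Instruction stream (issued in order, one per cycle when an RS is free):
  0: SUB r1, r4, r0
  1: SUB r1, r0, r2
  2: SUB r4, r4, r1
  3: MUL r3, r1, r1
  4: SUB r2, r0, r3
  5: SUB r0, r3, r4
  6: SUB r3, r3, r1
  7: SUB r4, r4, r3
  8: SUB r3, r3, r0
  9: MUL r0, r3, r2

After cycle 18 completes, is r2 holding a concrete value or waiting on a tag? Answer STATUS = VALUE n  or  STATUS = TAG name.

  c1: issue SUB r1<-Add1  regs: r0:7,r1:Add1,r2:3,r3:8,r4:9
  c2: issue SUB r1<-Add2  regs: r0:7,r1:Add2,r2:3,r3:8,r4:9
  c3: issue SUB r4<-Add3  regs: r0:7,r1:Add2,r2:3,r3:8,r4:Add3
  c4: CDB Add1=2; issue MUL r3<-Mul1  regs: r0:7,r1:Add2,r2:3,r3:Mul1,r4:Add3
  c5: CDB Add2=4; issue SUB r2<-Add1  regs: r0:7,r1:4,r2:Add1,r3:Mul1,r4:Add3
  c6: issue SUB r0<-Add2  regs: r0:Add2,r1:4,r2:Add1,r3:Mul1,r4:Add3
  c7: stall  regs: r0:Add2,r1:4,r2:Add1,r3:Mul1,r4:Add3
  c8: CDB Add3=5; issue SUB r3<-Add3  regs: r0:Add2,r1:4,r2:Add1,r3:Add3,r4:5
  c9: stall  regs: r0:Add2,r1:4,r2:Add1,r3:Add3,r4:5
  c10: CDB Mul1=16; stall  regs: r0:Add2,r1:4,r2:Add1,r3:Add3,r4:5
  c11: stall  regs: r0:Add2,r1:4,r2:Add1,r3:Add3,r4:5
  c12: stall  regs: r0:Add2,r1:4,r2:Add1,r3:Add3,r4:5
  c13: CDB Add1=-9; issue SUB r4<-Add1  regs: r0:Add2,r1:4,r2:-9,r3:Add3,r4:Add1
  c14: CDB Add2=11; issue SUB r3<-Add2  regs: r0:11,r1:4,r2:-9,r3:Add2,r4:Add1
  c15: CDB Add3=12; issue MUL r0<-Mul1  regs: r0:Mul1,r1:4,r2:-9,r3:Add2,r4:Add1
  c16: -  regs: r0:Mul1,r1:4,r2:-9,r3:Add2,r4:Add1
  c17: -  regs: r0:Mul1,r1:4,r2:-9,r3:Add2,r4:Add1
  c18: CDB Add1=-7  regs: r0:Mul1,r1:4,r2:-9,r3:Add2,r4:-7

STATUS = VALUE -9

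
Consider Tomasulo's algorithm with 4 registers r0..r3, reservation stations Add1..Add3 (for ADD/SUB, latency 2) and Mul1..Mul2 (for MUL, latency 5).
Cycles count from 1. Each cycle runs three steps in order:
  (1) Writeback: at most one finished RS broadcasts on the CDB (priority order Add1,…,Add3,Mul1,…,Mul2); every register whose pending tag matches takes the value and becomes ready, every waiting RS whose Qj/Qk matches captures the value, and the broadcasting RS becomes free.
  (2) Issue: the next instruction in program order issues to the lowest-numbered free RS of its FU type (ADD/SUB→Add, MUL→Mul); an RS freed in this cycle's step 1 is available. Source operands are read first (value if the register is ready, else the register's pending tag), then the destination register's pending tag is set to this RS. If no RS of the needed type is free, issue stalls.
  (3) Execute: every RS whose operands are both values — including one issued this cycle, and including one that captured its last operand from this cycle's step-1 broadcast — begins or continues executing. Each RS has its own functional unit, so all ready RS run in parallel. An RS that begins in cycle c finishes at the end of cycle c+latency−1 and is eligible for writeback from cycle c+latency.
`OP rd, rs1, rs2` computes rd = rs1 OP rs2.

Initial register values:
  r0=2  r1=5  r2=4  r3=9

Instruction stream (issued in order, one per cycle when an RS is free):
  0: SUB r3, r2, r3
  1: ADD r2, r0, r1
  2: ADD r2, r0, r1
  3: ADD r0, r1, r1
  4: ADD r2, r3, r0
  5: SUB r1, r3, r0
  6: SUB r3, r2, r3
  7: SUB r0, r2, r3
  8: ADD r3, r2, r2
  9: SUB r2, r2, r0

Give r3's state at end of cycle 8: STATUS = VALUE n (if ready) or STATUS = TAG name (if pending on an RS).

STATUS = TAG Add3

cycle 1: issue SUB r3<-Add1 // r0:2,r1:5,r2:4,r3:Add1
cycle 2: issue ADD r2<-Add2 // r0:2,r1:5,r2:Add2,r3:Add1
cycle 3: CDB Add1=-5; issue ADD r2<-Add1 // r0:2,r1:5,r2:Add1,r3:-5
cycle 4: CDB Add2=7; issue ADD r0<-Add2 // r0:Add2,r1:5,r2:Add1,r3:-5
cycle 5: CDB Add1=7; issue ADD r2<-Add1 // r0:Add2,r1:5,r2:Add1,r3:-5
cycle 6: CDB Add2=10; issue SUB r1<-Add2 // r0:10,r1:Add2,r2:Add1,r3:-5
cycle 7: issue SUB r3<-Add3 // r0:10,r1:Add2,r2:Add1,r3:Add3
cycle 8: CDB Add1=5; issue SUB r0<-Add1 // r0:Add1,r1:Add2,r2:5,r3:Add3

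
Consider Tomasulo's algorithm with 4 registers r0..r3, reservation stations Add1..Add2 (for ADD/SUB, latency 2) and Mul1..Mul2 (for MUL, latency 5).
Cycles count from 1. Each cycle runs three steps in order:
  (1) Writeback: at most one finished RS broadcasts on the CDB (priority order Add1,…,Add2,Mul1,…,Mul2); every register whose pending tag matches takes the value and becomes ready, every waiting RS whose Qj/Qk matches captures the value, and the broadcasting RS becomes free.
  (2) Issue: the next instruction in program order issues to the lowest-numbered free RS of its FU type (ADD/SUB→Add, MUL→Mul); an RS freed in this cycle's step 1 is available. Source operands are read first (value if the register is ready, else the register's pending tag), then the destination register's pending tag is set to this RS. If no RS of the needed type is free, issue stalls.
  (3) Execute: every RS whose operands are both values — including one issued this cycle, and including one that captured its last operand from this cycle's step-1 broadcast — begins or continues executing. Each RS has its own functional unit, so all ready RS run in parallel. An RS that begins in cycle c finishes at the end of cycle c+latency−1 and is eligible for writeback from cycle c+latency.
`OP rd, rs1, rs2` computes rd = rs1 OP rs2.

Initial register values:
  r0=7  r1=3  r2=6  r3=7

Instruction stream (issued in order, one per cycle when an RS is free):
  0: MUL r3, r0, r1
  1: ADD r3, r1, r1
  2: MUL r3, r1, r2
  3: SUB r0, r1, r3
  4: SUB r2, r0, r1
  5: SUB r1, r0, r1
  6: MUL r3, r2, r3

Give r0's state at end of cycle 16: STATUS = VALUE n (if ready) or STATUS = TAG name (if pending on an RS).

STATUS = VALUE -15

  c1: issue MUL r3<-Mul1  regs: r0:7,r1:3,r2:6,r3:Mul1
  c2: issue ADD r3<-Add1  regs: r0:7,r1:3,r2:6,r3:Add1
  c3: issue MUL r3<-Mul2  regs: r0:7,r1:3,r2:6,r3:Mul2
  c4: CDB Add1=6; issue SUB r0<-Add1  regs: r0:Add1,r1:3,r2:6,r3:Mul2
  c5: issue SUB r2<-Add2  regs: r0:Add1,r1:3,r2:Add2,r3:Mul2
  c6: CDB Mul1=21; stall  regs: r0:Add1,r1:3,r2:Add2,r3:Mul2
  c7: stall  regs: r0:Add1,r1:3,r2:Add2,r3:Mul2
  c8: CDB Mul2=18; stall  regs: r0:Add1,r1:3,r2:Add2,r3:18
  c9: stall  regs: r0:Add1,r1:3,r2:Add2,r3:18
  c10: CDB Add1=-15; issue SUB r1<-Add1  regs: r0:-15,r1:Add1,r2:Add2,r3:18
  c11: issue MUL r3<-Mul1  regs: r0:-15,r1:Add1,r2:Add2,r3:Mul1
  c12: CDB Add1=-18  regs: r0:-15,r1:-18,r2:Add2,r3:Mul1
  c13: CDB Add2=-18  regs: r0:-15,r1:-18,r2:-18,r3:Mul1
  c14: -  regs: r0:-15,r1:-18,r2:-18,r3:Mul1
  c15: -  regs: r0:-15,r1:-18,r2:-18,r3:Mul1
  c16: -  regs: r0:-15,r1:-18,r2:-18,r3:Mul1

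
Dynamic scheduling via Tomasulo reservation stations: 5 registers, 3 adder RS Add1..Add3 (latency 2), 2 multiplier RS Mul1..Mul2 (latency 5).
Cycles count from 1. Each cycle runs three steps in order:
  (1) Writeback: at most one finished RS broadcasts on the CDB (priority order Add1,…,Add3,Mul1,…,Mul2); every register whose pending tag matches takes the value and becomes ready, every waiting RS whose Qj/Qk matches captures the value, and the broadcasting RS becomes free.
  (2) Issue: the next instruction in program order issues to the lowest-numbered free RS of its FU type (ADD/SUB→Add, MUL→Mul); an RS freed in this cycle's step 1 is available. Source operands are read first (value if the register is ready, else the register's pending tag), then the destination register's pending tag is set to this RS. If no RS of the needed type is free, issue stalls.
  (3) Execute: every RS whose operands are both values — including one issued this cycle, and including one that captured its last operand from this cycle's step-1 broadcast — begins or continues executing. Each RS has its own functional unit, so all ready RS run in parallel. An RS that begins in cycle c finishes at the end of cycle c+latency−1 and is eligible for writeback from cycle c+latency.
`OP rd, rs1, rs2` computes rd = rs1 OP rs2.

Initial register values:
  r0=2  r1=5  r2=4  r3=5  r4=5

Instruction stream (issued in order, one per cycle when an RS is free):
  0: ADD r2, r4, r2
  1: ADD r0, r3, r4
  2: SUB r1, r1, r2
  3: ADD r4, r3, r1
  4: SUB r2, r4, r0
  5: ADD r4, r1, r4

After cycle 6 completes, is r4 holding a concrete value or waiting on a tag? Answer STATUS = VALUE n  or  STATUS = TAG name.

STATUS = TAG Add3

  c1: issue ADD r2<-Add1  regs: r0:2,r1:5,r2:Add1,r3:5,r4:5
  c2: issue ADD r0<-Add2  regs: r0:Add2,r1:5,r2:Add1,r3:5,r4:5
  c3: CDB Add1=9; issue SUB r1<-Add1  regs: r0:Add2,r1:Add1,r2:9,r3:5,r4:5
  c4: CDB Add2=10; issue ADD r4<-Add2  regs: r0:10,r1:Add1,r2:9,r3:5,r4:Add2
  c5: CDB Add1=-4; issue SUB r2<-Add1  regs: r0:10,r1:-4,r2:Add1,r3:5,r4:Add2
  c6: issue ADD r4<-Add3  regs: r0:10,r1:-4,r2:Add1,r3:5,r4:Add3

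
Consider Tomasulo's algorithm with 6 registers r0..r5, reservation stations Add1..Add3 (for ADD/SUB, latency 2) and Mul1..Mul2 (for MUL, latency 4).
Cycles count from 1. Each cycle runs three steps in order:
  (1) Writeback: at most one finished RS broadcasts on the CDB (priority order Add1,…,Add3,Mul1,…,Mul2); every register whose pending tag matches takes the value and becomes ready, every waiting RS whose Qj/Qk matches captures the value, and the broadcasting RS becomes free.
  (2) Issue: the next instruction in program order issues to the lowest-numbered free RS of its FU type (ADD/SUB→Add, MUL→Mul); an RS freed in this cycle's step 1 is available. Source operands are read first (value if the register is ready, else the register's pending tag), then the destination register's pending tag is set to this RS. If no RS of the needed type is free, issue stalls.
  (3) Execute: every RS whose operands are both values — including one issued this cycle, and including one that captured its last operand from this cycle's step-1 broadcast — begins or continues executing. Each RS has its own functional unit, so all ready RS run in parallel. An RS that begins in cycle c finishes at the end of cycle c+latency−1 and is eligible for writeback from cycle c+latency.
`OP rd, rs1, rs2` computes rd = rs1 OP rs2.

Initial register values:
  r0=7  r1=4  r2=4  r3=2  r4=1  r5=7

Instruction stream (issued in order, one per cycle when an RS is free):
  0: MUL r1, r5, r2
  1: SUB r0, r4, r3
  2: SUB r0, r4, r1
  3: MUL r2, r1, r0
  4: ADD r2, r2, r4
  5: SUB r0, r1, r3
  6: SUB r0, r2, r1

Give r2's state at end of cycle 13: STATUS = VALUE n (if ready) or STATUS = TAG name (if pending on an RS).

STATUS = VALUE -755

  c1: issue MUL r1<-Mul1  regs: r0:7,r1:Mul1,r2:4,r3:2,r4:1,r5:7
  c2: issue SUB r0<-Add1  regs: r0:Add1,r1:Mul1,r2:4,r3:2,r4:1,r5:7
  c3: issue SUB r0<-Add2  regs: r0:Add2,r1:Mul1,r2:4,r3:2,r4:1,r5:7
  c4: CDB Add1=-1; issue MUL r2<-Mul2  regs: r0:Add2,r1:Mul1,r2:Mul2,r3:2,r4:1,r5:7
  c5: CDB Mul1=28; issue ADD r2<-Add1  regs: r0:Add2,r1:28,r2:Add1,r3:2,r4:1,r5:7
  c6: issue SUB r0<-Add3  regs: r0:Add3,r1:28,r2:Add1,r3:2,r4:1,r5:7
  c7: CDB Add2=-27; issue SUB r0<-Add2  regs: r0:Add2,r1:28,r2:Add1,r3:2,r4:1,r5:7
  c8: CDB Add3=26  regs: r0:Add2,r1:28,r2:Add1,r3:2,r4:1,r5:7
  c9: -  regs: r0:Add2,r1:28,r2:Add1,r3:2,r4:1,r5:7
  c10: -  regs: r0:Add2,r1:28,r2:Add1,r3:2,r4:1,r5:7
  c11: CDB Mul2=-756  regs: r0:Add2,r1:28,r2:Add1,r3:2,r4:1,r5:7
  c12: -  regs: r0:Add2,r1:28,r2:Add1,r3:2,r4:1,r5:7
  c13: CDB Add1=-755  regs: r0:Add2,r1:28,r2:-755,r3:2,r4:1,r5:7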